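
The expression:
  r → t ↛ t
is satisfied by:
  {r: False}


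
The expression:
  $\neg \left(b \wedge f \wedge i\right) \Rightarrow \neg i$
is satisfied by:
  {b: True, f: True, i: False}
  {b: True, f: False, i: False}
  {f: True, b: False, i: False}
  {b: False, f: False, i: False}
  {i: True, b: True, f: True}


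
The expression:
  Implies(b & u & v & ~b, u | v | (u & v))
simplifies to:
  True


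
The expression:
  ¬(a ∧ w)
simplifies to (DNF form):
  ¬a ∨ ¬w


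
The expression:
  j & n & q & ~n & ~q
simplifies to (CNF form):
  False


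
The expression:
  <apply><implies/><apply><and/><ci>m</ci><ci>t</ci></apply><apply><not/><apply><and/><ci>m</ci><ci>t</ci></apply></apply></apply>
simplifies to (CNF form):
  <apply><or/><apply><not/><ci>m</ci></apply><apply><not/><ci>t</ci></apply></apply>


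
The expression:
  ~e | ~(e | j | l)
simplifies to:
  ~e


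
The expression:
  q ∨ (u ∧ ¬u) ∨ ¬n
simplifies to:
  q ∨ ¬n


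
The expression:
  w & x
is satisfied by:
  {w: True, x: True}


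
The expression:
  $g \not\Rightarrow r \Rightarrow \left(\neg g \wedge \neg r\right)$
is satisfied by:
  {r: True, g: False}
  {g: False, r: False}
  {g: True, r: True}


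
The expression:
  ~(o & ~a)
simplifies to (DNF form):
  a | ~o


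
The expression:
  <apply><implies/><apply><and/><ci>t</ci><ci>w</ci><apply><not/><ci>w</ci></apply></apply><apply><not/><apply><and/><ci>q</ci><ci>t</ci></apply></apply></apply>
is always true.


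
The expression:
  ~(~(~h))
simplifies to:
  ~h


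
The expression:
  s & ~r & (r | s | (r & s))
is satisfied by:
  {s: True, r: False}


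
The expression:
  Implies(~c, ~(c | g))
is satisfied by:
  {c: True, g: False}
  {g: False, c: False}
  {g: True, c: True}


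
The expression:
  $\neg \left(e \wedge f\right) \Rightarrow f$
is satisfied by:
  {f: True}


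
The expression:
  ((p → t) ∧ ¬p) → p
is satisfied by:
  {p: True}


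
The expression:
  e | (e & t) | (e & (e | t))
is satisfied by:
  {e: True}


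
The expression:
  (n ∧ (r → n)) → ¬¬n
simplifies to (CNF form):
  True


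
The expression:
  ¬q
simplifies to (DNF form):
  ¬q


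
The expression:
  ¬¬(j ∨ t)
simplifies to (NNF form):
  j ∨ t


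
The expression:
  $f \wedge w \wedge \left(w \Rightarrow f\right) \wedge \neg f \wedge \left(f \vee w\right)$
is never true.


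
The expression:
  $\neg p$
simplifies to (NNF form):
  $\neg p$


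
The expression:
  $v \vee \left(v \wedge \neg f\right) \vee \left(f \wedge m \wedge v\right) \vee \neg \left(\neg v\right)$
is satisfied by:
  {v: True}


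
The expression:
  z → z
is always true.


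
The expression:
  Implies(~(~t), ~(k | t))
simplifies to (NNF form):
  ~t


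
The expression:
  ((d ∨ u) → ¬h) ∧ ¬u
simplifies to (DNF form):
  (¬d ∧ ¬u) ∨ (¬h ∧ ¬u)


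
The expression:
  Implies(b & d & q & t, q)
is always true.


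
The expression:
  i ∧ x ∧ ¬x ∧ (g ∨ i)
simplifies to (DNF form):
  False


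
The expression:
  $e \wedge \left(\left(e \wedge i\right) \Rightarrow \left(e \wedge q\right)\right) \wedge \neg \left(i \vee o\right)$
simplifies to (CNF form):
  $e \wedge \neg i \wedge \neg o$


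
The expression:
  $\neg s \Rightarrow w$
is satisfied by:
  {s: True, w: True}
  {s: True, w: False}
  {w: True, s: False}


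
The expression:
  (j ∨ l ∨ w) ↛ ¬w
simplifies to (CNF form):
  w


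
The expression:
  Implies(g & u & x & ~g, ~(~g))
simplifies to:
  True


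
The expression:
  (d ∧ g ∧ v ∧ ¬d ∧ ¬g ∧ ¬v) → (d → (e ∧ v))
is always true.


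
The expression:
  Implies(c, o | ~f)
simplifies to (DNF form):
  o | ~c | ~f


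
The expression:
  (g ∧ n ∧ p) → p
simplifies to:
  True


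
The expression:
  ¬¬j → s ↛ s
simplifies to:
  ¬j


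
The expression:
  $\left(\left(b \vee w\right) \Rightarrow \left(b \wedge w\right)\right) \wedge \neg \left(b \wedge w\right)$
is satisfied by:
  {w: False, b: False}


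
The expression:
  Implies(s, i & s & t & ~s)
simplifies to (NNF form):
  ~s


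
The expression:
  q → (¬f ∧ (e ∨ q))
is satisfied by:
  {q: False, f: False}
  {f: True, q: False}
  {q: True, f: False}


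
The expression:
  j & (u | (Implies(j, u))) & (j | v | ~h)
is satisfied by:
  {j: True, u: True}


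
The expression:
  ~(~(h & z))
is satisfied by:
  {h: True, z: True}


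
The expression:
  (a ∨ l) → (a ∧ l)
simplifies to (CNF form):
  (a ∨ ¬a) ∧ (a ∨ ¬l) ∧ (l ∨ ¬a) ∧ (l ∨ ¬l)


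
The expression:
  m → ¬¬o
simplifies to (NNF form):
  o ∨ ¬m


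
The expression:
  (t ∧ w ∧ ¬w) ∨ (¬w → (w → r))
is always true.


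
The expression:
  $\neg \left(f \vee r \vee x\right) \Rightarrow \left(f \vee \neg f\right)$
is always true.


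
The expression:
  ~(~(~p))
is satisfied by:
  {p: False}


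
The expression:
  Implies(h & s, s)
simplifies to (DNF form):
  True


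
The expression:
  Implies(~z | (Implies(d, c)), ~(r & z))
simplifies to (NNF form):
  ~r | ~z | (d & ~c)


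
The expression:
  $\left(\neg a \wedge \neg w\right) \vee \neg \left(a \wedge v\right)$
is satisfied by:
  {v: False, a: False}
  {a: True, v: False}
  {v: True, a: False}


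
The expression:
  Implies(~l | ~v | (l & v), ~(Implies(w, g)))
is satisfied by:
  {w: True, g: False}


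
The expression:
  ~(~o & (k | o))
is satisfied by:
  {o: True, k: False}
  {k: False, o: False}
  {k: True, o: True}


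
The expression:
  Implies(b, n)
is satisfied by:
  {n: True, b: False}
  {b: False, n: False}
  {b: True, n: True}


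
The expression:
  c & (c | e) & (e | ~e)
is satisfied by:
  {c: True}


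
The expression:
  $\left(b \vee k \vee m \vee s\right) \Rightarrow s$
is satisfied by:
  {s: True, b: False, m: False, k: False}
  {k: True, s: True, b: False, m: False}
  {s: True, m: True, b: False, k: False}
  {k: True, s: True, m: True, b: False}
  {s: True, b: True, m: False, k: False}
  {s: True, k: True, b: True, m: False}
  {s: True, m: True, b: True, k: False}
  {k: True, s: True, m: True, b: True}
  {k: False, b: False, m: False, s: False}


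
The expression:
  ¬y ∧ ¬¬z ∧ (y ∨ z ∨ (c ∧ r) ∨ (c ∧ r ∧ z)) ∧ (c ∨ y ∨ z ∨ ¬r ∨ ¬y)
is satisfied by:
  {z: True, y: False}


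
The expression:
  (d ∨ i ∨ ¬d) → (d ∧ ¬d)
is never true.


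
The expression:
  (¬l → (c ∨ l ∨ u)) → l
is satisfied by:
  {l: True, c: False, u: False}
  {l: True, u: True, c: False}
  {l: True, c: True, u: False}
  {l: True, u: True, c: True}
  {u: False, c: False, l: False}


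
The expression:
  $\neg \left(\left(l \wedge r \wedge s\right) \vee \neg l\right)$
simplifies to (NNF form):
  $l \wedge \left(\neg r \vee \neg s\right)$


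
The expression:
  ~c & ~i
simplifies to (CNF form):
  ~c & ~i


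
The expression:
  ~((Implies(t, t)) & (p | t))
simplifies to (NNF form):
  ~p & ~t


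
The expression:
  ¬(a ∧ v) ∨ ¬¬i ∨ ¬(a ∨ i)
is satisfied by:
  {i: True, v: False, a: False}
  {v: False, a: False, i: False}
  {i: True, a: True, v: False}
  {a: True, v: False, i: False}
  {i: True, v: True, a: False}
  {v: True, i: False, a: False}
  {i: True, a: True, v: True}


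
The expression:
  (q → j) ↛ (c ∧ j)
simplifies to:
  (j ∧ ¬c) ∨ (¬j ∧ ¬q)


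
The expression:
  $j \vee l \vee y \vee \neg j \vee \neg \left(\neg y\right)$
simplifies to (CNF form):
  $\text{True}$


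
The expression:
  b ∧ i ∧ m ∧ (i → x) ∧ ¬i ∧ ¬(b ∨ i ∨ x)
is never true.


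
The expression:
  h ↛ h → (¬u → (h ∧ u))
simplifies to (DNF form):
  True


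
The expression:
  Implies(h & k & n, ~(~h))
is always true.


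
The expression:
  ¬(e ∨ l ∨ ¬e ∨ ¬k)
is never true.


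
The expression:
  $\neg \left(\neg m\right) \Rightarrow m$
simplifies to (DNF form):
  $\text{True}$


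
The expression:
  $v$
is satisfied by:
  {v: True}


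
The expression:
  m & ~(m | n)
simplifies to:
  False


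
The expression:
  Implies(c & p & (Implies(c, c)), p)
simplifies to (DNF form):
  True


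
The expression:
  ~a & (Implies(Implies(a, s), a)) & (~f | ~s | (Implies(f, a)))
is never true.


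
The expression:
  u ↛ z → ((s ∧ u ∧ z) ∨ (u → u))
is always true.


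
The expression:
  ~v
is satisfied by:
  {v: False}


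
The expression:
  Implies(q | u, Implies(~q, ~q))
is always true.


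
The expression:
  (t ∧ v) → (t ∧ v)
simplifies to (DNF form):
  True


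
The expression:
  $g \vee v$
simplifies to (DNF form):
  $g \vee v$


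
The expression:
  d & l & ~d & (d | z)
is never true.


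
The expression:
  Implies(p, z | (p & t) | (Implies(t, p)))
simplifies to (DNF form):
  True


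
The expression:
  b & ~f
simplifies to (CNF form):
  b & ~f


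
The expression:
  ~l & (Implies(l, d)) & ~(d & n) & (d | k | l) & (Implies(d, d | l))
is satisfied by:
  {k: True, l: False, d: False, n: False}
  {n: True, k: True, l: False, d: False}
  {d: True, k: True, l: False, n: False}
  {d: True, k: False, l: False, n: False}


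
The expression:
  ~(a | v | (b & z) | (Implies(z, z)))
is never true.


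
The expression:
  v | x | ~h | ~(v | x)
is always true.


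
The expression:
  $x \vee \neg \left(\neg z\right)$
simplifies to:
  $x \vee z$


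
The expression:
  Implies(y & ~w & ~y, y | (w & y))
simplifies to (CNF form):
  True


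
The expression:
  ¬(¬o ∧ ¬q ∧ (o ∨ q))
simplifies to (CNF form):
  True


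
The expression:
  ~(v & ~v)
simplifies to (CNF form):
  True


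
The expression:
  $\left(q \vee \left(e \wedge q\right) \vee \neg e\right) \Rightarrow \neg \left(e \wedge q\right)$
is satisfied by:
  {e: False, q: False}
  {q: True, e: False}
  {e: True, q: False}


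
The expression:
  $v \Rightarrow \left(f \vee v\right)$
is always true.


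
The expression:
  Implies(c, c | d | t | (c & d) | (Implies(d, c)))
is always true.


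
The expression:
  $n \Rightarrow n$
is always true.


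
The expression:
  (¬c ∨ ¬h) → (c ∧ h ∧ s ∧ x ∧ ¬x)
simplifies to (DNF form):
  c ∧ h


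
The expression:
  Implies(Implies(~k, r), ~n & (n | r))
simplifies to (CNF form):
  (r | ~k) & (r | ~r) & (~k | ~n) & (~n | ~r)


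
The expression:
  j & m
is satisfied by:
  {m: True, j: True}


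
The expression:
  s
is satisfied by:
  {s: True}


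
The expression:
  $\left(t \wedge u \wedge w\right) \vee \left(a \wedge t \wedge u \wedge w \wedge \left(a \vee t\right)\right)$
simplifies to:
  $t \wedge u \wedge w$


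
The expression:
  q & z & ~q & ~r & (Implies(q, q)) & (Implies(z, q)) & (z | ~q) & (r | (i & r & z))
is never true.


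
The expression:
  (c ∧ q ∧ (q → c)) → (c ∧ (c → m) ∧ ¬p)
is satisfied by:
  {m: True, p: False, c: False, q: False}
  {m: False, p: False, c: False, q: False}
  {m: True, p: True, c: False, q: False}
  {p: True, m: False, c: False, q: False}
  {m: True, q: True, p: False, c: False}
  {q: True, m: False, p: False, c: False}
  {m: True, q: True, p: True, c: False}
  {q: True, p: True, m: False, c: False}
  {c: True, m: True, q: False, p: False}
  {c: True, q: False, p: False, m: False}
  {m: True, c: True, p: True, q: False}
  {c: True, p: True, q: False, m: False}
  {m: True, c: True, q: True, p: False}


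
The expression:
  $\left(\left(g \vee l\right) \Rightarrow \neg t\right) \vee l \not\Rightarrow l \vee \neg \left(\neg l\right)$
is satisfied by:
  {l: True, g: False, t: False}
  {g: False, t: False, l: False}
  {l: True, t: True, g: False}
  {t: True, g: False, l: False}
  {l: True, g: True, t: False}
  {g: True, l: False, t: False}
  {l: True, t: True, g: True}


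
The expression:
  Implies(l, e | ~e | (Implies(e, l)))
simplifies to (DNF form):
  True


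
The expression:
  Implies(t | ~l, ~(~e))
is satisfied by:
  {l: True, e: True, t: False}
  {e: True, t: False, l: False}
  {l: True, e: True, t: True}
  {e: True, t: True, l: False}
  {l: True, t: False, e: False}


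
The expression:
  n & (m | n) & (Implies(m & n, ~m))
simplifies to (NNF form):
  n & ~m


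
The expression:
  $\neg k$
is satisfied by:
  {k: False}


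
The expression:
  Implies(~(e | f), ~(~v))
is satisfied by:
  {v: True, e: True, f: True}
  {v: True, e: True, f: False}
  {v: True, f: True, e: False}
  {v: True, f: False, e: False}
  {e: True, f: True, v: False}
  {e: True, f: False, v: False}
  {f: True, e: False, v: False}


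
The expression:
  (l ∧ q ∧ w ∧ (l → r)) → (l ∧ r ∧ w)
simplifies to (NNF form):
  True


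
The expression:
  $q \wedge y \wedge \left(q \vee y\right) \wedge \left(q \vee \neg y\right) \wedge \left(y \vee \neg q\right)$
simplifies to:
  $q \wedge y$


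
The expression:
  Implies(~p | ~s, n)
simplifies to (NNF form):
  n | (p & s)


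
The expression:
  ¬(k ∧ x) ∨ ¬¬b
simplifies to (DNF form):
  b ∨ ¬k ∨ ¬x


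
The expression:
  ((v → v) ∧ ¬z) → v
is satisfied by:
  {z: True, v: True}
  {z: True, v: False}
  {v: True, z: False}


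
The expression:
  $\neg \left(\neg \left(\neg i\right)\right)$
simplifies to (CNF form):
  $\neg i$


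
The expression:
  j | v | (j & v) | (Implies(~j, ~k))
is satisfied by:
  {v: True, j: True, k: False}
  {v: True, j: False, k: False}
  {j: True, v: False, k: False}
  {v: False, j: False, k: False}
  {v: True, k: True, j: True}
  {v: True, k: True, j: False}
  {k: True, j: True, v: False}


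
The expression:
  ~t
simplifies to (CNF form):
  ~t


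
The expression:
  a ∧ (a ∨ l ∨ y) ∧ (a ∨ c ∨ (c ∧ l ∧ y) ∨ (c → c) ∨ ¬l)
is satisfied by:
  {a: True}


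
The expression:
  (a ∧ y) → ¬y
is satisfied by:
  {y: False, a: False}
  {a: True, y: False}
  {y: True, a: False}


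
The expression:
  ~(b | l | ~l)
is never true.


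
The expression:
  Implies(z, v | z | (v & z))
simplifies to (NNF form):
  True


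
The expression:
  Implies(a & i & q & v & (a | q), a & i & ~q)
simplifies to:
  ~a | ~i | ~q | ~v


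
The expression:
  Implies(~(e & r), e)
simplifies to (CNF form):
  e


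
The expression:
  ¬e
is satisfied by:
  {e: False}


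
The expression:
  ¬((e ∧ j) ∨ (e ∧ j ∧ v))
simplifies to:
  ¬e ∨ ¬j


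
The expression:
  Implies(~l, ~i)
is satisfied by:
  {l: True, i: False}
  {i: False, l: False}
  {i: True, l: True}


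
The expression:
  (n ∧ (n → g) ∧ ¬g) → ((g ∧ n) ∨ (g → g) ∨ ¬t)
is always true.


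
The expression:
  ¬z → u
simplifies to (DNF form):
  u ∨ z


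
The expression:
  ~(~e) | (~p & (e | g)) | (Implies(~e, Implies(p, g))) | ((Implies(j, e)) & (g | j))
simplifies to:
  e | g | ~p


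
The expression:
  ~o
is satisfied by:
  {o: False}


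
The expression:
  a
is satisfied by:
  {a: True}


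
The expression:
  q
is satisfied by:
  {q: True}


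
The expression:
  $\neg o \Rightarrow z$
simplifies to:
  $o \vee z$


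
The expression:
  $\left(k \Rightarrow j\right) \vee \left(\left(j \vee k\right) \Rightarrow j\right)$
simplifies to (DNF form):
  $j \vee \neg k$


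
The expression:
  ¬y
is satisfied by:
  {y: False}


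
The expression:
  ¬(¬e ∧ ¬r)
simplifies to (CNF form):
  e ∨ r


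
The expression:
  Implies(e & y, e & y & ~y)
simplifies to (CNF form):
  ~e | ~y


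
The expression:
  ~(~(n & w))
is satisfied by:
  {w: True, n: True}


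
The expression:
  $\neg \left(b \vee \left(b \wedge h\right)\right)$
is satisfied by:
  {b: False}


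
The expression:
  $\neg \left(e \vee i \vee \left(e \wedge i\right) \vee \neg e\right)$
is never true.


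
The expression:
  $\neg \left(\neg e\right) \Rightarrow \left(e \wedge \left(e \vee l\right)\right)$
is always true.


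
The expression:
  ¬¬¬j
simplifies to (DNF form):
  ¬j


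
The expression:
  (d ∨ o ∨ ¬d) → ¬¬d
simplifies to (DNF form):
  d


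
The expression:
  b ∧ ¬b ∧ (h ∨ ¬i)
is never true.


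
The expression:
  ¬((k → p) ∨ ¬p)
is never true.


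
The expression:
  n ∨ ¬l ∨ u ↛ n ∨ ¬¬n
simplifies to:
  n ∨ u ∨ ¬l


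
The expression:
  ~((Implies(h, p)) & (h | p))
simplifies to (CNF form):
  ~p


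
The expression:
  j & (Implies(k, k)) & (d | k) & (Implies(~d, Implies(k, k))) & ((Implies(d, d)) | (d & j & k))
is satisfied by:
  {j: True, d: True, k: True}
  {j: True, d: True, k: False}
  {j: True, k: True, d: False}


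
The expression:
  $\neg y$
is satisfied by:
  {y: False}


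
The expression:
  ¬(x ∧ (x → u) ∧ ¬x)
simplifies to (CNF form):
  True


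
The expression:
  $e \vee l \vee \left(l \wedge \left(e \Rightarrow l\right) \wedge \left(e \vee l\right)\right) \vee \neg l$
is always true.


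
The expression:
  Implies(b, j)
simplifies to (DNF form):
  j | ~b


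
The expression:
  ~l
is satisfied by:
  {l: False}


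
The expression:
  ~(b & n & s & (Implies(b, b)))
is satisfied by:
  {s: False, n: False, b: False}
  {b: True, s: False, n: False}
  {n: True, s: False, b: False}
  {b: True, n: True, s: False}
  {s: True, b: False, n: False}
  {b: True, s: True, n: False}
  {n: True, s: True, b: False}


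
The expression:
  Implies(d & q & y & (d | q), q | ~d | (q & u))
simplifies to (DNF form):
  True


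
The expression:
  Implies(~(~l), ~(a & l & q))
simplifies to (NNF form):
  ~a | ~l | ~q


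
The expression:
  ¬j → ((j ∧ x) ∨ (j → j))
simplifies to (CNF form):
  True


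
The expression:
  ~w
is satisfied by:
  {w: False}


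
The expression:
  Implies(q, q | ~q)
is always true.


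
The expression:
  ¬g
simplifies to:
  ¬g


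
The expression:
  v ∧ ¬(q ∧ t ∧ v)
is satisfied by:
  {v: True, t: False, q: False}
  {q: True, v: True, t: False}
  {t: True, v: True, q: False}


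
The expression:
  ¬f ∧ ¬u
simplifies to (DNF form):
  ¬f ∧ ¬u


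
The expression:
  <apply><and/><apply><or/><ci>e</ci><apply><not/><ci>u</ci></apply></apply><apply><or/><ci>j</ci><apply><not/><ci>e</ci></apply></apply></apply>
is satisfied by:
  {j: True, u: False, e: False}
  {j: False, u: False, e: False}
  {e: True, j: True, u: False}
  {e: True, u: True, j: True}


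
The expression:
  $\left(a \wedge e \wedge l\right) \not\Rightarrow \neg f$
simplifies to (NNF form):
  $a \wedge e \wedge f \wedge l$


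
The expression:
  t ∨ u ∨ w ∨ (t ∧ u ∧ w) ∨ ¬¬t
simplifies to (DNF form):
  t ∨ u ∨ w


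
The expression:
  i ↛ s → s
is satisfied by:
  {s: True, i: False}
  {i: False, s: False}
  {i: True, s: True}


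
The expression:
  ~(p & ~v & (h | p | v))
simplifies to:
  v | ~p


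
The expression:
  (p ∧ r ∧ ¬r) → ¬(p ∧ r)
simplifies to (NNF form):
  True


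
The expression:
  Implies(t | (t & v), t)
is always true.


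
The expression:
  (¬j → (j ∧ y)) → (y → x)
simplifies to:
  x ∨ ¬j ∨ ¬y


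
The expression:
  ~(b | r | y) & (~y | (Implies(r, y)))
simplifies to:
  ~b & ~r & ~y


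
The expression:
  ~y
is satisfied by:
  {y: False}


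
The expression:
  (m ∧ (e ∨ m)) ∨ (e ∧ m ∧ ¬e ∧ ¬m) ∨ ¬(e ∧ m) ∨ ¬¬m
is always true.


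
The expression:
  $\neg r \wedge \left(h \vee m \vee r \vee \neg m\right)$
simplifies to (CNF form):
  $\neg r$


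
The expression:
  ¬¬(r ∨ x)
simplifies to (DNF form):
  r ∨ x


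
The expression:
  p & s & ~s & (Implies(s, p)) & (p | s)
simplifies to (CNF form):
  False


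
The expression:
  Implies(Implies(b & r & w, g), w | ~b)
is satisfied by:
  {w: True, b: False}
  {b: False, w: False}
  {b: True, w: True}


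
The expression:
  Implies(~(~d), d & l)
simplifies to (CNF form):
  l | ~d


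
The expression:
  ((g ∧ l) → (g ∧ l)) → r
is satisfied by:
  {r: True}


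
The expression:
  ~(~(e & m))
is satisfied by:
  {m: True, e: True}


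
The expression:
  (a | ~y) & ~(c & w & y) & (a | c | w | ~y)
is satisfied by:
  {a: True, w: False, c: False, y: False}
  {a: True, c: True, w: False, y: False}
  {a: True, w: True, c: False, y: False}
  {a: True, c: True, w: True, y: False}
  {a: False, w: False, c: False, y: False}
  {c: True, a: False, w: False, y: False}
  {w: True, a: False, c: False, y: False}
  {c: True, w: True, a: False, y: False}
  {y: True, a: True, w: False, c: False}
  {y: True, c: True, a: True, w: False}
  {y: True, a: True, w: True, c: False}


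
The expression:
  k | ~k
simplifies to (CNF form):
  True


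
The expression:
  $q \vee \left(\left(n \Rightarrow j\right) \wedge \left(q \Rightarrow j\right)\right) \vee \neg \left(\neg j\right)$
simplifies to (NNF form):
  $j \vee q \vee \neg n$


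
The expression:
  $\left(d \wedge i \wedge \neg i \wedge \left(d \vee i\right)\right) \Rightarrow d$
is always true.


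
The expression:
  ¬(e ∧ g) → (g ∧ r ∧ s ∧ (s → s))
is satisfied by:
  {r: True, e: True, s: True, g: True}
  {r: True, e: True, g: True, s: False}
  {e: True, s: True, g: True, r: False}
  {e: True, g: True, s: False, r: False}
  {r: True, s: True, g: True, e: False}


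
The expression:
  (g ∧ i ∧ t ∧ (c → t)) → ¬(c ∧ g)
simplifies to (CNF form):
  ¬c ∨ ¬g ∨ ¬i ∨ ¬t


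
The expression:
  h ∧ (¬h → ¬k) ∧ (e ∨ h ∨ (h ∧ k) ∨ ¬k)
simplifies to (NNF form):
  h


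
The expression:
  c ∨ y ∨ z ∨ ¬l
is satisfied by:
  {y: True, z: True, c: True, l: False}
  {y: True, z: True, l: False, c: False}
  {y: True, c: True, l: False, z: False}
  {y: True, l: False, c: False, z: False}
  {z: True, c: True, l: False, y: False}
  {z: True, l: False, c: False, y: False}
  {c: True, z: False, l: False, y: False}
  {z: False, l: False, c: False, y: False}
  {z: True, y: True, l: True, c: True}
  {z: True, y: True, l: True, c: False}
  {y: True, l: True, c: True, z: False}
  {y: True, l: True, z: False, c: False}
  {c: True, l: True, z: True, y: False}
  {l: True, z: True, y: False, c: False}
  {l: True, c: True, y: False, z: False}


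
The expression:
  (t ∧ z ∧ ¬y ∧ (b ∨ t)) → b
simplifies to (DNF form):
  b ∨ y ∨ ¬t ∨ ¬z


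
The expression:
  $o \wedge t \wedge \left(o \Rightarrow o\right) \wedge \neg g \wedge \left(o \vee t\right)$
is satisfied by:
  {t: True, o: True, g: False}


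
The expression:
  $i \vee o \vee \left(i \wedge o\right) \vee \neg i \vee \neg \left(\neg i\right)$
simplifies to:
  $\text{True}$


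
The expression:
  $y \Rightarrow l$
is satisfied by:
  {l: True, y: False}
  {y: False, l: False}
  {y: True, l: True}


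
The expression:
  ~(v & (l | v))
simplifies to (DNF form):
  ~v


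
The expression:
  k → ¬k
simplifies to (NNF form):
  ¬k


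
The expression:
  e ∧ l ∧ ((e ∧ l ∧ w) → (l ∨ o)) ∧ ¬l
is never true.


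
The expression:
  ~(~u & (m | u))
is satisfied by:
  {u: True, m: False}
  {m: False, u: False}
  {m: True, u: True}


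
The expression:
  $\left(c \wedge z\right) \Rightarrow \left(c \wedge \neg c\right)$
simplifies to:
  $\neg c \vee \neg z$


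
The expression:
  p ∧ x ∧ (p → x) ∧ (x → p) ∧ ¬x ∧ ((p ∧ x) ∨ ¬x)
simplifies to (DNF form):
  False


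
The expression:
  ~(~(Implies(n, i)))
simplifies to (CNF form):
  i | ~n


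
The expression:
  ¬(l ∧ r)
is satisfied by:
  {l: False, r: False}
  {r: True, l: False}
  {l: True, r: False}


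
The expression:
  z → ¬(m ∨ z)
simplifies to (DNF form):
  ¬z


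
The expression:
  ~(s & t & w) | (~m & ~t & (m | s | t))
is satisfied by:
  {s: False, t: False, w: False}
  {w: True, s: False, t: False}
  {t: True, s: False, w: False}
  {w: True, t: True, s: False}
  {s: True, w: False, t: False}
  {w: True, s: True, t: False}
  {t: True, s: True, w: False}


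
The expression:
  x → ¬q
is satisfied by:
  {q: False, x: False}
  {x: True, q: False}
  {q: True, x: False}


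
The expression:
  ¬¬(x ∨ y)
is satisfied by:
  {y: True, x: True}
  {y: True, x: False}
  {x: True, y: False}


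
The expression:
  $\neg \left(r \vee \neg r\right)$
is never true.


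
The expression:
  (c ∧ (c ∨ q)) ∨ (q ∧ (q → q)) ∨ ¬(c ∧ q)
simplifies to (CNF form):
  True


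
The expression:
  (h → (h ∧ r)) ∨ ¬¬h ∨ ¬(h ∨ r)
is always true.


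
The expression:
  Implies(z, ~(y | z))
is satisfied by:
  {z: False}


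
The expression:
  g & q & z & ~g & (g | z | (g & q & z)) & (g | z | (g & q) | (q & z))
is never true.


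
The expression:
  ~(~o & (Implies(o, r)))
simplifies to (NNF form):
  o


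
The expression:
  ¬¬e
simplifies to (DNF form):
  e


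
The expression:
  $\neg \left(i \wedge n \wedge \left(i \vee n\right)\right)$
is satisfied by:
  {n: False, i: False}
  {i: True, n: False}
  {n: True, i: False}


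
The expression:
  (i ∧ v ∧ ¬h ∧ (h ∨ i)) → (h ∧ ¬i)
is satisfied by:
  {h: True, v: False, i: False}
  {v: False, i: False, h: False}
  {h: True, i: True, v: False}
  {i: True, v: False, h: False}
  {h: True, v: True, i: False}
  {v: True, h: False, i: False}
  {h: True, i: True, v: True}


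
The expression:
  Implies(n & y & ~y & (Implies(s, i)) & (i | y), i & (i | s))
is always true.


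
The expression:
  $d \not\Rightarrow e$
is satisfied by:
  {d: True, e: False}


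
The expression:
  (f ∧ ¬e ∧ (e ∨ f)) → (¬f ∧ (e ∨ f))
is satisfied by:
  {e: True, f: False}
  {f: False, e: False}
  {f: True, e: True}


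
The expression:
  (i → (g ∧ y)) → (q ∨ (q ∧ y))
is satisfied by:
  {i: True, q: True, g: False, y: False}
  {i: True, y: True, q: True, g: False}
  {i: True, q: True, g: True, y: False}
  {i: True, y: True, q: True, g: True}
  {q: True, y: False, g: False, i: False}
  {q: True, y: True, g: False, i: False}
  {q: True, g: True, y: False, i: False}
  {y: True, q: True, g: True, i: False}
  {i: True, y: False, g: False, q: False}
  {y: True, i: True, g: False, q: False}
  {i: True, g: True, y: False, q: False}


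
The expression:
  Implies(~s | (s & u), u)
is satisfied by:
  {u: True, s: True}
  {u: True, s: False}
  {s: True, u: False}


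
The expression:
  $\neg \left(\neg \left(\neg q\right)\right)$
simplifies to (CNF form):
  $\neg q$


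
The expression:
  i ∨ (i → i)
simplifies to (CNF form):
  True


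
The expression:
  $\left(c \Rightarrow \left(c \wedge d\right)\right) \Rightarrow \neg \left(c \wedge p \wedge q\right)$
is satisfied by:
  {p: False, c: False, q: False, d: False}
  {d: True, p: False, c: False, q: False}
  {q: True, p: False, c: False, d: False}
  {d: True, q: True, p: False, c: False}
  {c: True, d: False, p: False, q: False}
  {d: True, c: True, p: False, q: False}
  {q: True, c: True, d: False, p: False}
  {d: True, q: True, c: True, p: False}
  {p: True, q: False, c: False, d: False}
  {d: True, p: True, q: False, c: False}
  {q: True, p: True, d: False, c: False}
  {d: True, q: True, p: True, c: False}
  {c: True, p: True, q: False, d: False}
  {d: True, c: True, p: True, q: False}
  {q: True, c: True, p: True, d: False}


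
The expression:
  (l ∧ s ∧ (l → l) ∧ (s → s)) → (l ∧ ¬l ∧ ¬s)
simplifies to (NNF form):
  ¬l ∨ ¬s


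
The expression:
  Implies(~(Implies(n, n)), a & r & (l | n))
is always true.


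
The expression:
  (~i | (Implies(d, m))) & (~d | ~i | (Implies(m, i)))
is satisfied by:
  {m: True, d: False, i: False}
  {m: False, d: False, i: False}
  {i: True, m: True, d: False}
  {i: True, m: False, d: False}
  {d: True, m: True, i: False}
  {d: True, m: False, i: False}
  {d: True, i: True, m: True}


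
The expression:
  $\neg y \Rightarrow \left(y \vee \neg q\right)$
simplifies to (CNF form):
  $y \vee \neg q$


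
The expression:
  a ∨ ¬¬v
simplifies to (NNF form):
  a ∨ v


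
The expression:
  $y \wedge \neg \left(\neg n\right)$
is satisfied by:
  {y: True, n: True}


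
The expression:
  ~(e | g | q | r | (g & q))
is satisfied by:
  {q: False, e: False, r: False, g: False}


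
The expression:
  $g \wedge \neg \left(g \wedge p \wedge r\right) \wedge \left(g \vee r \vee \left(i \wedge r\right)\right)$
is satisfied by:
  {g: True, p: False, r: False}
  {r: True, g: True, p: False}
  {p: True, g: True, r: False}


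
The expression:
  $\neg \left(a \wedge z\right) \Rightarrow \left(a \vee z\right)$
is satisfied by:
  {a: True, z: True}
  {a: True, z: False}
  {z: True, a: False}


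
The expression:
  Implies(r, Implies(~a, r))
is always true.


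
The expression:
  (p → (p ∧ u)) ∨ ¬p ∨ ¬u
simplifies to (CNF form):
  True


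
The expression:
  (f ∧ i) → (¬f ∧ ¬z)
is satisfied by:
  {i: False, f: False}
  {f: True, i: False}
  {i: True, f: False}


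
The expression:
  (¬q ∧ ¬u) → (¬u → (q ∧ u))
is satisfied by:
  {q: True, u: True}
  {q: True, u: False}
  {u: True, q: False}


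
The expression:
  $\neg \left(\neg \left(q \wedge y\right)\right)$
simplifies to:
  $q \wedge y$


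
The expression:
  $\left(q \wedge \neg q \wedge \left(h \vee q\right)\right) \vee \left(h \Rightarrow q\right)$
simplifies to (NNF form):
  $q \vee \neg h$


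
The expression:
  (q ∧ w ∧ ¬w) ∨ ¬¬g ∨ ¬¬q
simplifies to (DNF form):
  g ∨ q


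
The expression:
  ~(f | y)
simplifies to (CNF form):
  ~f & ~y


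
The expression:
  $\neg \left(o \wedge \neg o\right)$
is always true.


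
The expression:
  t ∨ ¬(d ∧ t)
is always true.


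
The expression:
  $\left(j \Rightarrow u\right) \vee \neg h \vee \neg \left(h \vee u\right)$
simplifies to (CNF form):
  $u \vee \neg h \vee \neg j$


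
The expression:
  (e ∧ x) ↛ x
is never true.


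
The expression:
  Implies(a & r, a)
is always true.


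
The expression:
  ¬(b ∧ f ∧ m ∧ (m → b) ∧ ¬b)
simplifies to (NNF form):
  True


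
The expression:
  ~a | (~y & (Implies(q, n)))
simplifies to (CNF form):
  (~a | ~y) & (n | ~a | ~q) & (n | ~a | ~y) & (~a | ~q | ~y)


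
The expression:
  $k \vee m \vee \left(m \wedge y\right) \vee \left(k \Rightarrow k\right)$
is always true.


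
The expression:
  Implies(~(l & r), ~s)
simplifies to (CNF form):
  (l | ~s) & (r | ~s)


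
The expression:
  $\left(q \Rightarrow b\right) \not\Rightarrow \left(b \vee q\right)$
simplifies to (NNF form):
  $\neg b \wedge \neg q$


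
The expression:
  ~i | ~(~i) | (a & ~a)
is always true.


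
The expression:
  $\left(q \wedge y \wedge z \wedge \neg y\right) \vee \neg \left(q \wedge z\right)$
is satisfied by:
  {q: False, z: False}
  {z: True, q: False}
  {q: True, z: False}


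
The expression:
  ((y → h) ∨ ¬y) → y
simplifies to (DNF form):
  y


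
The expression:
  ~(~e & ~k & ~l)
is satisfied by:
  {k: True, l: True, e: True}
  {k: True, l: True, e: False}
  {k: True, e: True, l: False}
  {k: True, e: False, l: False}
  {l: True, e: True, k: False}
  {l: True, e: False, k: False}
  {e: True, l: False, k: False}


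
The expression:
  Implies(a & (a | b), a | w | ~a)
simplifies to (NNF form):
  True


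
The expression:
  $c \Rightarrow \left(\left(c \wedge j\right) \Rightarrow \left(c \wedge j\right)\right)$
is always true.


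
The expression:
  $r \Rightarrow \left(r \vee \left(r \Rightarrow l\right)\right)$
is always true.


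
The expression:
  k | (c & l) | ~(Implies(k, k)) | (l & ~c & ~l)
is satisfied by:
  {k: True, l: True, c: True}
  {k: True, l: True, c: False}
  {k: True, c: True, l: False}
  {k: True, c: False, l: False}
  {l: True, c: True, k: False}


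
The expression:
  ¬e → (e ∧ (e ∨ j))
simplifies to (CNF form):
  e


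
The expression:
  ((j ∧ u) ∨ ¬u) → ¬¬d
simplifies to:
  d ∨ (u ∧ ¬j)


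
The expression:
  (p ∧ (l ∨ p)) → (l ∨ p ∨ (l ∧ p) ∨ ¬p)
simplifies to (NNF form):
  True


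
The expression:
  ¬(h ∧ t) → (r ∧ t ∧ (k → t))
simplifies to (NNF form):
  t ∧ (h ∨ r)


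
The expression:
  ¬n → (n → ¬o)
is always true.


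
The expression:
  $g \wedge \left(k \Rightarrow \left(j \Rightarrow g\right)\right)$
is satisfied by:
  {g: True}


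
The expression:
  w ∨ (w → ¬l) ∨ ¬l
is always true.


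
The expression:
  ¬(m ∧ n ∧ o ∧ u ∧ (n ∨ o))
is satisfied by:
  {u: False, m: False, o: False, n: False}
  {n: True, u: False, m: False, o: False}
  {o: True, u: False, m: False, n: False}
  {n: True, o: True, u: False, m: False}
  {m: True, n: False, u: False, o: False}
  {n: True, m: True, u: False, o: False}
  {o: True, m: True, n: False, u: False}
  {n: True, o: True, m: True, u: False}
  {u: True, o: False, m: False, n: False}
  {n: True, u: True, o: False, m: False}
  {o: True, u: True, n: False, m: False}
  {n: True, o: True, u: True, m: False}
  {m: True, u: True, o: False, n: False}
  {n: True, m: True, u: True, o: False}
  {o: True, m: True, u: True, n: False}


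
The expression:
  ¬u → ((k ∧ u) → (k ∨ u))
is always true.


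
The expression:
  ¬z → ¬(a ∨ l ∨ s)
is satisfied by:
  {z: True, l: False, s: False, a: False}
  {a: True, z: True, l: False, s: False}
  {z: True, s: True, l: False, a: False}
  {a: True, z: True, s: True, l: False}
  {z: True, l: True, s: False, a: False}
  {z: True, a: True, l: True, s: False}
  {z: True, s: True, l: True, a: False}
  {a: True, z: True, s: True, l: True}
  {a: False, l: False, s: False, z: False}


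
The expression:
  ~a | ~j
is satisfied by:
  {a: False, j: False}
  {j: True, a: False}
  {a: True, j: False}


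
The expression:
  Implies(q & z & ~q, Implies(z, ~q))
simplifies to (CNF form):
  True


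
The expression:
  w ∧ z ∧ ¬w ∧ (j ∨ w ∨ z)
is never true.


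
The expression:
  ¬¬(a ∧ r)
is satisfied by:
  {r: True, a: True}


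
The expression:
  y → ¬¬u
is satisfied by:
  {u: True, y: False}
  {y: False, u: False}
  {y: True, u: True}


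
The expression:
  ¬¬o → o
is always true.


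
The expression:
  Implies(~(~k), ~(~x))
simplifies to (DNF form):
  x | ~k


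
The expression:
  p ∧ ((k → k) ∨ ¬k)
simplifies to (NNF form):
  p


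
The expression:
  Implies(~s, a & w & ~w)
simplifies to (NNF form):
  s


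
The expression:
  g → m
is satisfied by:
  {m: True, g: False}
  {g: False, m: False}
  {g: True, m: True}


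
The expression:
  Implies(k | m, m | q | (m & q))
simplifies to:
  m | q | ~k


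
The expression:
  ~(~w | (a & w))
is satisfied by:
  {w: True, a: False}


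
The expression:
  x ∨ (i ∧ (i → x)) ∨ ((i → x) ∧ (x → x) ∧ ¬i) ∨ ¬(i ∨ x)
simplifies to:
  x ∨ ¬i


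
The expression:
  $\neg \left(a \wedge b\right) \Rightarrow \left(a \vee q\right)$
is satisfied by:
  {a: True, q: True}
  {a: True, q: False}
  {q: True, a: False}


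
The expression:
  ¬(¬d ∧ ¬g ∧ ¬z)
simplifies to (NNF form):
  d ∨ g ∨ z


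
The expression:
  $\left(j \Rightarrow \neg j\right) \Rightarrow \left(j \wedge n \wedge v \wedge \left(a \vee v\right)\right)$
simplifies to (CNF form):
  $j$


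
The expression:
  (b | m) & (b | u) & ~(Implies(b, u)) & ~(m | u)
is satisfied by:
  {b: True, u: False, m: False}


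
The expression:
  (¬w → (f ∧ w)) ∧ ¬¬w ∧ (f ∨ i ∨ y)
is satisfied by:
  {i: True, y: True, f: True, w: True}
  {i: True, y: True, w: True, f: False}
  {i: True, f: True, w: True, y: False}
  {i: True, w: True, f: False, y: False}
  {y: True, w: True, f: True, i: False}
  {y: True, w: True, f: False, i: False}
  {w: True, f: True, y: False, i: False}


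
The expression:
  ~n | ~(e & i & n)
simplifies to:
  ~e | ~i | ~n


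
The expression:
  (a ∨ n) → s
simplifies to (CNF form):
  (s ∨ ¬a) ∧ (s ∨ ¬n)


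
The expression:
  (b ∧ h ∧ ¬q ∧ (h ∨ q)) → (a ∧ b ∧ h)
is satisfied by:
  {a: True, q: True, h: False, b: False}
  {a: True, h: False, q: False, b: False}
  {q: True, a: False, h: False, b: False}
  {a: False, h: False, q: False, b: False}
  {b: True, a: True, q: True, h: False}
  {b: True, a: True, h: False, q: False}
  {b: True, q: True, a: False, h: False}
  {b: True, a: False, h: False, q: False}
  {a: True, h: True, q: True, b: False}
  {a: True, h: True, b: False, q: False}
  {h: True, q: True, b: False, a: False}
  {h: True, b: False, q: False, a: False}
  {a: True, h: True, b: True, q: True}
  {a: True, h: True, b: True, q: False}
  {h: True, b: True, q: True, a: False}


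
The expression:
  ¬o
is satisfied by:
  {o: False}


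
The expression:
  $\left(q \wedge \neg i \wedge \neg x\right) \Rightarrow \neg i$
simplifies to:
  $\text{True}$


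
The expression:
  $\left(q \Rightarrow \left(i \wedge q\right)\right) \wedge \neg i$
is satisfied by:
  {q: False, i: False}


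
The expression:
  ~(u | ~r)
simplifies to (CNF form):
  r & ~u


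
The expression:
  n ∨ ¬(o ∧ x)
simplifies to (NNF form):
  n ∨ ¬o ∨ ¬x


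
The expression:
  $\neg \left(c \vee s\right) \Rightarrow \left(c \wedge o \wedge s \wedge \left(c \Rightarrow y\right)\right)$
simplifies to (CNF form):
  $c \vee s$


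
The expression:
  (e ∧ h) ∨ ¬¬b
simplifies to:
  b ∨ (e ∧ h)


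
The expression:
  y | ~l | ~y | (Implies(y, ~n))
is always true.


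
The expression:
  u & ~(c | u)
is never true.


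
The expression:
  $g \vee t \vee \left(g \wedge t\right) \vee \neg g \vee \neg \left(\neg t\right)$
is always true.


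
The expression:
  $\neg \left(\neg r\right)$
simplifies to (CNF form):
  $r$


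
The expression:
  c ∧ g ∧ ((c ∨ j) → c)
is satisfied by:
  {c: True, g: True}


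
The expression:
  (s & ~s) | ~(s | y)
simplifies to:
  ~s & ~y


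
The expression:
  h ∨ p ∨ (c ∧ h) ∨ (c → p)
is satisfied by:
  {h: True, p: True, c: False}
  {h: True, c: False, p: False}
  {p: True, c: False, h: False}
  {p: False, c: False, h: False}
  {h: True, p: True, c: True}
  {h: True, c: True, p: False}
  {p: True, c: True, h: False}


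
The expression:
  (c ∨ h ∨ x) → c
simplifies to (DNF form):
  c ∨ (¬h ∧ ¬x)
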